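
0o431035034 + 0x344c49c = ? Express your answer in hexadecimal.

0o431035034 = 0x4643a1c in hexadecimal.
Add column by column in base 16, right to left:
  c+c = 8 carry 1
  1+9+1 = b
  a+4 = e
  3+c = f
  4+4 = 8
  6+4 = a
  4+3 = 7

0x7a8feb8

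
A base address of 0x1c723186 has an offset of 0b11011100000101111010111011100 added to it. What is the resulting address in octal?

0x1c723186 = 0o3434430606 in octal.
0b11011100000101111010111011100 = 0o3340572734 in octal.
Add column by column in base 8, right to left:
  6+4 = 2 carry 1
  0+3+1 = 4
  6+7 = 5 carry 1
  0+2+1 = 3
  3+7 = 2 carry 1
  4+5+1 = 2 carry 1
  4+0+1 = 5
  3+4 = 7
  4+3 = 7
  3+3 = 6

0o6775223542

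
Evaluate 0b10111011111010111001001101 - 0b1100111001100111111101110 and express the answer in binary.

Subtract column by column in base 2:
  1-0 → 1
  0-1 → 1 (borrow)
  1-1-1 → 1 (borrow)
  1-1-1 → 1 (borrow)
  0-0-1 → 1 (borrow)
  0-1-1 → 0 (borrow)
  1-1-1 → 1 (borrow)
  0-1-1 → 0 (borrow)
  0-1-1 → 0 (borrow)
  1-1-1 → 1 (borrow)
  1-1-1 → 1 (borrow)
  1-1-1 → 1 (borrow)
  0-0-1 → 1 (borrow)
  1-0-1 → 0
  0-1 → 1 (borrow)
  1-1-1 → 1 (borrow)
  1-0-1 → 0
  1-0 → 1
  1-1 → 0
  1-1 → 0
  0-1 → 1 (borrow)
  1-0-1 → 0
  1-0 → 1
  1-1 → 0
  0-1 → 1 (borrow)
  1-0-1 → 0

0b1010100101101111001011111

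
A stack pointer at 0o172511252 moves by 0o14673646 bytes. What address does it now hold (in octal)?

0o207405120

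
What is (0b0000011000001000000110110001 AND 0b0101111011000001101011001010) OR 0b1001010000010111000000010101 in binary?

0b1001011000010111000010010101

0b0000011000001000000110110001 AND 0b0101111011000001101011001010 = 0b0000011000000000000010000000.
Then OR with 0b1001010000010111000000010101.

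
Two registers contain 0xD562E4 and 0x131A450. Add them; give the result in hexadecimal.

0x2070734

Add column by column in base 16, right to left:
  4+0 = 4
  E+5 = 3 carry 1
  2+4+1 = 7
  6+A = 0 carry 1
  5+1+1 = 7
  D+3 = 0 carry 1
  0+1+1 = 2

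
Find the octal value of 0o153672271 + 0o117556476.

Add column by column in base 8, right to left:
  1+6 = 7
  7+7 = 6 carry 1
  2+4+1 = 7
  2+6 = 0 carry 1
  7+5+1 = 5 carry 1
  6+5+1 = 4 carry 1
  3+7+1 = 3 carry 1
  5+1+1 = 7
  1+1 = 2

0o273450767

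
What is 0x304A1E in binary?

0b1100000100101000011110

Expand each hex digit to 4 bits: 3=0011 0=0000 4=0100 A=1010 1=0001 E=1110.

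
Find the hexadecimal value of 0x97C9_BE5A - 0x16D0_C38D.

Subtract column by column in base 16:
  A-D → D (borrow)
  5-8-1 → C (borrow)
  E-3-1 → A
  B-C → F (borrow)
  9-0-1 → 8
  C-D → F (borrow)
  7-6-1 → 0
  9-1 → 8

0x80F8FACD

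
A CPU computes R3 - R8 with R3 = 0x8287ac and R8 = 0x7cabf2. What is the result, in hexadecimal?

Subtract column by column in base 16:
  c-2 → a
  a-f → b (borrow)
  7-b-1 → b (borrow)
  8-a-1 → d (borrow)
  2-c-1 → 5 (borrow)
  8-7-1 → 0

0x5dbba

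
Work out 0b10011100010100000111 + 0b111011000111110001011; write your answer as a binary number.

Add column by column in base 2, right to left:
  1+1 = 0 carry 1
  1+1+1 = 1 carry 1
  1+0+1 = 0 carry 1
  0+1+1 = 0 carry 1
  0+0+1 = 1
  0+0 = 0
  0+0 = 0
  0+1 = 1
  1+1 = 0 carry 1
  0+1+1 = 0 carry 1
  1+1+1 = 1 carry 1
  0+1+1 = 0 carry 1
  0+0+1 = 1
  0+0 = 0
  1+0 = 1
  1+1 = 0 carry 1
  1+1+1 = 1 carry 1
  0+0+1 = 1
  0+1 = 1
  1+1 = 0 carry 1
  0+1+1 = 0 carry 1
  final carry 1

0b1001110101010010010010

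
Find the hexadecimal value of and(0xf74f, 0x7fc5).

AND each hex digit independently (no carries):
  f&7=7, 7&f=7, 4&c=4, f&5=5

0x7745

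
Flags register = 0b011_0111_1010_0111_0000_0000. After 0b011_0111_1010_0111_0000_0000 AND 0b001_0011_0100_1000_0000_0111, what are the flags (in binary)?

0b00100110000000000000000

AND bit by bit (1 only where both bits are 1):
  01101111010011100000000
& 00100110100100000000111
= 00100110000000000000000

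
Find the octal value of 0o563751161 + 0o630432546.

0o1414403727

Add column by column in base 8, right to left:
  1+6 = 7
  6+4 = 2 carry 1
  1+5+1 = 7
  1+2 = 3
  5+3 = 0 carry 1
  7+4+1 = 4 carry 1
  3+0+1 = 4
  6+3 = 1 carry 1
  5+6+1 = 4 carry 1
  final carry 1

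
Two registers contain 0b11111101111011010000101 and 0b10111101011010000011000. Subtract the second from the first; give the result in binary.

0b1000000100001001101101

Subtract column by column in base 2:
  1-0 → 1
  0-0 → 0
  1-0 → 1
  0-1 → 1 (borrow)
  0-1-1 → 0 (borrow)
  0-0-1 → 1 (borrow)
  0-0-1 → 1 (borrow)
  1-0-1 → 0
  0-0 → 0
  1-0 → 1
  1-1 → 0
  0-0 → 0
  1-1 → 0
  1-1 → 0
  1-0 → 1
  1-1 → 0
  0-0 → 0
  1-1 → 0
  1-1 → 0
  1-1 → 0
  1-1 → 0
  1-0 → 1
  1-1 → 0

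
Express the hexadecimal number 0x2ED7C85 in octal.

0o273276205

Expand each hex digit to 4 bits: 2=0010 E=1110 D=1101 7=0111 C=1100 8=1000 5=0101.
Group the bits in threes: 010 111 011 010 111 110 010 000 101 → 273276205.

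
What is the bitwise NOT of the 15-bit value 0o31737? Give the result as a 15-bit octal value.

0o46040

Each oct digit d becomes 7−d:
  3→4, 1→6, 7→0, 3→4, 7→0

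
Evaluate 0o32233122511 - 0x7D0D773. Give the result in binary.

0o32233122511 = 0b11010010011011001010010101001001 in binary.
0x7D0D773 = 0b111110100001101011101110011 in binary.
Subtract column by column in base 2:
  1-1 → 0
  0-1 → 1 (borrow)
  0-0-1 → 1 (borrow)
  1-0-1 → 0
  0-1 → 1 (borrow)
  0-1-1 → 0 (borrow)
  1-1-1 → 1 (borrow)
  0-0-1 → 1 (borrow)
  1-1-1 → 1 (borrow)
  0-1-1 → 0 (borrow)
  1-1-1 → 1 (borrow)
  0-0-1 → 1 (borrow)
  0-1-1 → 0 (borrow)
  1-0-1 → 0
  0-1 → 1 (borrow)
  1-1-1 → 1 (borrow)
  0-0-1 → 1 (borrow)
  0-0-1 → 1 (borrow)
  1-0-1 → 0
  1-0 → 1
  0-1 → 1 (borrow)
  1-0-1 → 0
  1-1 → 0
  0-1 → 1 (borrow)
  0-1-1 → 0 (borrow)
  1-1-1 → 1 (borrow)
  0-1-1 → 0 (borrow)
  0-0-1 → 1 (borrow)
  1-0-1 → 0
  0-0 → 0
  1-0 → 1
  1-0 → 1

0b11001010100110111100110111010110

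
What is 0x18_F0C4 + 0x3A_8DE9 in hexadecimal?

Add column by column in base 16, right to left:
  4+9 = D
  C+E = A carry 1
  0+D+1 = E
  F+8 = 7 carry 1
  8+A+1 = 3 carry 1
  1+3+1 = 5

0x537EAD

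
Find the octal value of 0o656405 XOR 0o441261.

0o217664

XOR each oct digit independently (no carries):
  6^4=2, 5^4=1, 6^1=7, 4^2=6, 0^6=6, 5^1=4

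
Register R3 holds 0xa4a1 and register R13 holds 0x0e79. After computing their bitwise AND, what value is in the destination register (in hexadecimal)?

0x0421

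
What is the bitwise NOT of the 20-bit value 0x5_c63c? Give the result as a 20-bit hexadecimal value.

Each hex digit d becomes f−d:
  5→a, c→3, 6→9, 3→c, c→3

0xa39c3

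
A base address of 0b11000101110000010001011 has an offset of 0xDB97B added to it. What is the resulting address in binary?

0b11100001001101000000110

0xDB97B = 0b11011011100101111011 in binary.
Add column by column in base 2, right to left:
  1+1 = 0 carry 1
  1+1+1 = 1 carry 1
  0+0+1 = 1
  1+1 = 0 carry 1
  0+1+1 = 0 carry 1
  0+1+1 = 0 carry 1
  0+1+1 = 0 carry 1
  1+0+1 = 0 carry 1
  0+1+1 = 0 carry 1
  0+0+1 = 1
  0+0 = 0
  0+1 = 1
  0+1 = 1
  1+1 = 0 carry 1
  1+0+1 = 0 carry 1
  1+1+1 = 1 carry 1
  0+1+1 = 0 carry 1
  1+0+1 = 0 carry 1
  0+1+1 = 0 carry 1
  0+1+1 = 0 carry 1
  0+0+1 = 1
  1+0 = 1
  1+0 = 1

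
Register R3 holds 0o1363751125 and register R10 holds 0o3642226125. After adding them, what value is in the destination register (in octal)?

0o5226177252

Add column by column in base 8, right to left:
  5+5 = 2 carry 1
  2+2+1 = 5
  1+1 = 2
  1+6 = 7
  5+2 = 7
  7+2 = 1 carry 1
  3+2+1 = 6
  6+4 = 2 carry 1
  3+6+1 = 2 carry 1
  1+3+1 = 5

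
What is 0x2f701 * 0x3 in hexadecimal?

0x8e503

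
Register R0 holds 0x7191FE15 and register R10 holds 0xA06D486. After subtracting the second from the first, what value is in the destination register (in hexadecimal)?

0x678B298F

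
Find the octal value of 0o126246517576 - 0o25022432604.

0o101224064772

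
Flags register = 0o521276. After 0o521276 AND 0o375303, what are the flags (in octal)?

0o121202

AND each oct digit independently (no carries):
  5&3=1, 2&7=2, 1&5=1, 2&3=2, 7&0=0, 6&3=2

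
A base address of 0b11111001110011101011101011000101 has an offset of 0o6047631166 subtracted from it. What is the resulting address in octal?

0o31113704117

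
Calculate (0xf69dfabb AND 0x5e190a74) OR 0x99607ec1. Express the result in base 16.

0xf69dfabb AND 0x5e190a74 = 0x56190a30.
Then OR with 0x99607ec1.

0xdf797ef1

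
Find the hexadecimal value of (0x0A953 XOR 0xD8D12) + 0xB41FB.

First 0x0A953 XOR 0xD8D12 = 0xD2441.
Add column by column in base 16, right to left:
  1+B = C
  4+F = 3 carry 1
  4+1+1 = 6
  2+4 = 6
  D+B = 8 carry 1
  final carry 1

0x18663C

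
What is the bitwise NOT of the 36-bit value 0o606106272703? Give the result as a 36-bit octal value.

Each oct digit d becomes 7−d:
  6→1, 0→7, 6→1, 1→6, 0→7, 6→1, 2→5, 7→0, 2→5, 7→0, 0→7, 3→4

0o171671505074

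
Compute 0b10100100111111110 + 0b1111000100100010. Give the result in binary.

0b100011101100100000

Add column by column in base 2, right to left:
  0+0 = 0
  1+1 = 0 carry 1
  1+0+1 = 0 carry 1
  1+0+1 = 0 carry 1
  1+0+1 = 0 carry 1
  1+1+1 = 1 carry 1
  1+0+1 = 0 carry 1
  1+0+1 = 0 carry 1
  1+1+1 = 1 carry 1
  0+0+1 = 1
  0+0 = 0
  1+0 = 1
  0+1 = 1
  0+1 = 1
  1+1 = 0 carry 1
  0+1+1 = 0 carry 1
  1+0+1 = 0 carry 1
  final carry 1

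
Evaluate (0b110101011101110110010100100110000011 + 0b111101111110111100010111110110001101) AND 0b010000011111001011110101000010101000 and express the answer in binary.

0b10000011100000010100100000000000000

Add column by column in base 2, right to left:
  1+1 = 0 carry 1
  1+0+1 = 0 carry 1
  0+1+1 = 0 carry 1
  0+1+1 = 0 carry 1
  0+0+1 = 1
  0+0 = 0
  0+0 = 0
  1+1 = 0 carry 1
  1+1+1 = 1 carry 1
  0+0+1 = 1
  0+1 = 1
  1+1 = 0 carry 1
  0+1+1 = 0 carry 1
  0+1+1 = 0 carry 1
  1+1+1 = 1 carry 1
  0+0+1 = 1
  1+1 = 0 carry 1
  0+0+1 = 1
  0+0 = 0
  1+0 = 1
  1+1 = 0 carry 1
  0+1+1 = 0 carry 1
  1+1+1 = 1 carry 1
  1+1+1 = 1 carry 1
  1+0+1 = 0 carry 1
  0+1+1 = 0 carry 1
  1+1+1 = 1 carry 1
  1+1+1 = 1 carry 1
  1+1+1 = 1 carry 1
  0+1+1 = 0 carry 1
  1+1+1 = 1 carry 1
  0+0+1 = 1
  1+1 = 0 carry 1
  0+1+1 = 0 carry 1
  1+1+1 = 1 carry 1
  1+1+1 = 1 carry 1
  final carry 1
Sum = 0b1110011011100110010101100011100010000; now AND with 0b010000011111001011110101000010101000:
  1110011011100110010101100011100010000
& 0010000011111001011110101000010101000
= 0010000011100000010100100000000000000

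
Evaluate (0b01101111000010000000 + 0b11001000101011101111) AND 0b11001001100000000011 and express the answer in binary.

0b1100000000011

Add column by column in base 2, right to left:
  0+1 = 1
  0+1 = 1
  0+1 = 1
  0+1 = 1
  0+0 = 0
  0+1 = 1
  0+1 = 1
  1+1 = 0 carry 1
  0+0+1 = 1
  0+1 = 1
  0+0 = 0
  0+1 = 1
  1+0 = 1
  1+0 = 1
  1+0 = 1
  1+1 = 0 carry 1
  0+0+1 = 1
  1+0 = 1
  1+1 = 0 carry 1
  0+1+1 = 0 carry 1
  final carry 1
Sum = 0b100110111101101101111; now AND with 0b11001001100000000011:
  100110111101101101111
& 011001001100000000011
= 000000001100000000011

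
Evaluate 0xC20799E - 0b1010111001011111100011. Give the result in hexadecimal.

0b1010111001011111100011 = 0x2B97E3 in hexadecimal.
Subtract column by column in base 16:
  E-3 → B
  9-E → B (borrow)
  9-7-1 → 1
  7-9 → E (borrow)
  0-B-1 → 4 (borrow)
  2-2-1 → F (borrow)
  C-0-1 → B

0xBF4E1BB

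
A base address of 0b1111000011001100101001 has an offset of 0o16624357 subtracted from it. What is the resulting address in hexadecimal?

0x10A3A

0b1111000011001100101001 = 0x3C3329 in hexadecimal.
0o16624357 = 0x3B28EF in hexadecimal.
Subtract column by column in base 16:
  9-F → A (borrow)
  2-E-1 → 3 (borrow)
  3-8-1 → A (borrow)
  3-2-1 → 0
  C-B → 1
  3-3 → 0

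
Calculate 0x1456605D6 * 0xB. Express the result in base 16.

Multiply each base-16 digit by 11, carrying:
  6×11 = 66 → write 2 carry 4
  D×11+4 = 147 → write 3 carry 9
  5×11+9 = 64 → write 0 carry 4
  0×11+4 = 4 → write 4
  6×11 = 66 → write 2 carry 4
  6×11+4 = 70 → write 6 carry 4
  5×11+4 = 59 → write B carry 3
  4×11+3 = 47 → write F carry 2
  1×11+2 = 13 → write D

0xDFB624032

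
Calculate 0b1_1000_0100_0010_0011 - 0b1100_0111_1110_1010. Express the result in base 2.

0b1011110000111001

Subtract column by column in base 2:
  1-0 → 1
  1-1 → 0
  0-0 → 0
  0-1 → 1 (borrow)
  0-0-1 → 1 (borrow)
  1-1-1 → 1 (borrow)
  0-1-1 → 0 (borrow)
  0-1-1 → 0 (borrow)
  0-1-1 → 0 (borrow)
  0-1-1 → 0 (borrow)
  1-1-1 → 1 (borrow)
  0-0-1 → 1 (borrow)
  0-0-1 → 1 (borrow)
  0-0-1 → 1 (borrow)
  0-1-1 → 0 (borrow)
  1-1-1 → 1 (borrow)
  1-0-1 → 0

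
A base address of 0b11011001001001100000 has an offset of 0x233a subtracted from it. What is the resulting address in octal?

0b11011001001001100000 = 0o3311140 in octal.
0x233a = 0o21472 in octal.
Subtract column by column in base 8:
  0-2 → 6 (borrow)
  4-7-1 → 4 (borrow)
  1-4-1 → 4 (borrow)
  1-1-1 → 7 (borrow)
  1-2-1 → 6 (borrow)
  3-0-1 → 2
  3-0 → 3

0o3267446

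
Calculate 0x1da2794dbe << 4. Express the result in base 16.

Shifting left by 4 bits = 1 hex digit: append 1 zero.

0x1da2794dbe0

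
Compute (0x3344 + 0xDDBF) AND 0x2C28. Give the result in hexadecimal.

Add column by column in base 16, right to left:
  4+F = 3 carry 1
  4+B+1 = 0 carry 1
  3+D+1 = 1 carry 1
  3+D+1 = 1 carry 1
  final carry 1
Sum = 0x11103; now AND with 0x2C28:
  1&0=0, 1&2=0, 1&C=0, 0&2=0, 3&8=0

0x0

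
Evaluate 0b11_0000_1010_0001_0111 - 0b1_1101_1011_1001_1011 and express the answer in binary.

0b10010111001111100

Subtract column by column in base 2:
  1-1 → 0
  1-1 → 0
  1-0 → 1
  0-1 → 1 (borrow)
  1-1-1 → 1 (borrow)
  0-0-1 → 1 (borrow)
  0-0-1 → 1 (borrow)
  0-1-1 → 0 (borrow)
  0-1-1 → 0 (borrow)
  1-1-1 → 1 (borrow)
  0-0-1 → 1 (borrow)
  1-1-1 → 1 (borrow)
  0-1-1 → 0 (borrow)
  0-0-1 → 1 (borrow)
  0-1-1 → 0 (borrow)
  0-1-1 → 0 (borrow)
  1-1-1 → 1 (borrow)
  1-0-1 → 0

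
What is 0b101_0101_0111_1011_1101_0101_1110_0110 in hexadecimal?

0x557BD5E6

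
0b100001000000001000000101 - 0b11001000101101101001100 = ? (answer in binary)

Subtract column by column in base 2:
  1-0 → 1
  0-0 → 0
  1-1 → 0
  0-1 → 1 (borrow)
  0-0-1 → 1 (borrow)
  0-0-1 → 1 (borrow)
  0-1-1 → 0 (borrow)
  0-0-1 → 1 (borrow)
  0-1-1 → 0 (borrow)
  1-1-1 → 1 (borrow)
  0-0-1 → 1 (borrow)
  0-1-1 → 0 (borrow)
  0-1-1 → 0 (borrow)
  0-0-1 → 1 (borrow)
  0-1-1 → 0 (borrow)
  0-0-1 → 1 (borrow)
  0-0-1 → 1 (borrow)
  0-0-1 → 1 (borrow)
  1-1-1 → 1 (borrow)
  0-0-1 → 1 (borrow)
  0-0-1 → 1 (borrow)
  0-1-1 → 0 (borrow)
  0-1-1 → 0 (borrow)
  1-0-1 → 0

0b111111010011010111001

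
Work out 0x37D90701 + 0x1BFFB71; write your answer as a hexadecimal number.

0x39990272

Add column by column in base 16, right to left:
  1+1 = 2
  0+7 = 7
  7+B = 2 carry 1
  0+F+1 = 0 carry 1
  9+F+1 = 9 carry 1
  D+B+1 = 9 carry 1
  7+1+1 = 9
  3+0 = 3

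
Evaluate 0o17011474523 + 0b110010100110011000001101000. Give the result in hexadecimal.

0o17011474523 = 0x78267953 in hexadecimal.
0b110010100110011000001101000 = 0x6533068 in hexadecimal.
Add column by column in base 16, right to left:
  3+8 = B
  5+6 = B
  9+0 = 9
  7+3 = A
  6+3 = 9
  2+5 = 7
  8+6 = E
  7+0 = 7

0x7E79A9BB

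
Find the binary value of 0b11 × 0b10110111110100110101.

0b1000100111011110011111

Multiply each base-2 digit by 3, carrying:
  1×3 = 3 → write 1 carry 1
  0×3+1 = 1 → write 1
  1×3 = 3 → write 1 carry 1
  0×3+1 = 1 → write 1
  1×3 = 3 → write 1 carry 1
  1×3+1 = 4 → write 0 carry 2
  0×3+2 = 2 → write 0 carry 1
  0×3+1 = 1 → write 1
  1×3 = 3 → write 1 carry 1
  0×3+1 = 1 → write 1
  1×3 = 3 → write 1 carry 1
  1×3+1 = 4 → write 0 carry 2
  1×3+2 = 5 → write 1 carry 2
  1×3+2 = 5 → write 1 carry 2
  1×3+2 = 5 → write 1 carry 2
  0×3+2 = 2 → write 0 carry 1
  1×3+1 = 4 → write 0 carry 2
  1×3+2 = 5 → write 1 carry 2
  0×3+2 = 2 → write 0 carry 1
  1×3+1 = 4 → write 0 carry 2
  remaining carry: 10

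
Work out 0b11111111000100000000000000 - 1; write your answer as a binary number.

0b11111111000011111111111111

The trailing 14 digits are 0, so subtracting 1 borrows through: they become 1 and the next digit up decrements.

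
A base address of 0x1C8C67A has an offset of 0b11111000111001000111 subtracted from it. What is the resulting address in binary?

0x1C8C67A = 0b1110010001100011001111010 in binary.
Subtract column by column in base 2:
  0-1 → 1 (borrow)
  1-1-1 → 1 (borrow)
  0-1-1 → 0 (borrow)
  1-0-1 → 0
  1-0 → 1
  1-0 → 1
  1-1 → 0
  0-0 → 0
  0-0 → 0
  1-1 → 0
  1-1 → 0
  0-1 → 1 (borrow)
  0-0-1 → 1 (borrow)
  0-0-1 → 1 (borrow)
  1-0-1 → 0
  1-1 → 0
  0-1 → 1 (borrow)
  0-1-1 → 0 (borrow)
  0-1-1 → 0 (borrow)
  1-1-1 → 1 (borrow)
  0-0-1 → 1 (borrow)
  0-0-1 → 1 (borrow)
  1-0-1 → 0
  1-0 → 1
  1-0 → 1

0b1101110010011100000110011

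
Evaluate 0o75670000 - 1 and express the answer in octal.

0o75667777

The trailing 4 digits are 0, so subtracting 1 borrows through: they become 7 and the next digit up decrements.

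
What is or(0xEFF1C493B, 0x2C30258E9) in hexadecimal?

0xEFF1E59FB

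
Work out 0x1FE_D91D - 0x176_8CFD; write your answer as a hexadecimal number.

0x884C20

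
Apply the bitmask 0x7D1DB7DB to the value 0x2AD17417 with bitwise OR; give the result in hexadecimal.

0x7FDDF7DF

OR each hex digit independently (no carries):
  2|7=7, A|D=F, D|1=D, 1|D=D, 7|B=F, 4|7=7, 1|D=D, 7|B=F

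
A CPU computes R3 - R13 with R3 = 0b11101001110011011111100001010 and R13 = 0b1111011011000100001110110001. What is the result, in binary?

Subtract column by column in base 2:
  0-1 → 1 (borrow)
  1-0-1 → 0
  0-0 → 0
  1-0 → 1
  0-1 → 1 (borrow)
  0-1-1 → 0 (borrow)
  0-0-1 → 1 (borrow)
  0-1-1 → 0 (borrow)
  1-1-1 → 1 (borrow)
  1-1-1 → 1 (borrow)
  1-0-1 → 0
  1-0 → 1
  1-0 → 1
  1-0 → 1
  0-1 → 1 (borrow)
  1-0-1 → 0
  1-0 → 1
  0-0 → 0
  0-1 → 1 (borrow)
  1-1-1 → 1 (borrow)
  1-0-1 → 0
  1-1 → 0
  0-1 → 1 (borrow)
  0-0-1 → 1 (borrow)
  1-1-1 → 1 (borrow)
  0-1-1 → 0 (borrow)
  1-1-1 → 1 (borrow)
  1-1-1 → 1 (borrow)
  1-0-1 → 0

0b1101110011010111101101011001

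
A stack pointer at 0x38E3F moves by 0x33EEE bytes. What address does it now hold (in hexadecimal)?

0x6CD2D

Add column by column in base 16, right to left:
  F+E = D carry 1
  3+E+1 = 2 carry 1
  E+E+1 = D carry 1
  8+3+1 = C
  3+3 = 6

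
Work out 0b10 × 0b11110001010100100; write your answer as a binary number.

0b111100010101001000

Multiply each base-2 digit by 2, carrying:
  0×2 = 0 → write 0
  0×2 = 0 → write 0
  1×2 = 2 → write 0 carry 1
  0×2+1 = 1 → write 1
  0×2 = 0 → write 0
  1×2 = 2 → write 0 carry 1
  0×2+1 = 1 → write 1
  1×2 = 2 → write 0 carry 1
  0×2+1 = 1 → write 1
  1×2 = 2 → write 0 carry 1
  0×2+1 = 1 → write 1
  0×2 = 0 → write 0
  0×2 = 0 → write 0
  1×2 = 2 → write 0 carry 1
  1×2+1 = 3 → write 1 carry 1
  1×2+1 = 3 → write 1 carry 1
  1×2+1 = 3 → write 1 carry 1
  remaining carry: 1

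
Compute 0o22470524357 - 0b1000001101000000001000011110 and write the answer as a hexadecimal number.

0x8CAEA6D1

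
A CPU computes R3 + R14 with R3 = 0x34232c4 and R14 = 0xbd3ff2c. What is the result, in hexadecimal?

0xf1631f0

Add column by column in base 16, right to left:
  4+c = 0 carry 1
  c+2+1 = f
  2+f = 1 carry 1
  3+f+1 = 3 carry 1
  2+3+1 = 6
  4+d = 1 carry 1
  3+b+1 = f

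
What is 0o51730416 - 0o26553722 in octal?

Subtract column by column in base 8:
  6-2 → 4
  1-2 → 7 (borrow)
  4-7-1 → 4 (borrow)
  0-3-1 → 4 (borrow)
  3-5-1 → 5 (borrow)
  7-5-1 → 1
  1-6 → 3 (borrow)
  5-2-1 → 2

0o23154474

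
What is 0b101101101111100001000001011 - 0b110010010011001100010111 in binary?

0b100111011101000111011110100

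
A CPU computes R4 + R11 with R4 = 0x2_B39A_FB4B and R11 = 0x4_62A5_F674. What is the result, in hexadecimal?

0x71640F1BF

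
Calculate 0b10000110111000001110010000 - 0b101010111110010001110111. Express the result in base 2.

0b1011011111001111100011001

Subtract column by column in base 2:
  0-1 → 1 (borrow)
  0-1-1 → 0 (borrow)
  0-1-1 → 0 (borrow)
  0-0-1 → 1 (borrow)
  1-1-1 → 1 (borrow)
  0-1-1 → 0 (borrow)
  0-1-1 → 0 (borrow)
  1-0-1 → 0
  1-0 → 1
  1-0 → 1
  0-1 → 1 (borrow)
  0-0-1 → 1 (borrow)
  0-0-1 → 1 (borrow)
  0-1-1 → 0 (borrow)
  0-1-1 → 0 (borrow)
  1-1-1 → 1 (borrow)
  1-1-1 → 1 (borrow)
  1-1-1 → 1 (borrow)
  0-0-1 → 1 (borrow)
  1-1-1 → 1 (borrow)
  1-0-1 → 0
  0-1 → 1 (borrow)
  0-0-1 → 1 (borrow)
  0-1-1 → 0 (borrow)
  0-0-1 → 1 (borrow)
  1-0-1 → 0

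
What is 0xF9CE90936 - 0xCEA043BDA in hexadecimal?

Subtract column by column in base 16:
  6-A → C (borrow)
  3-D-1 → 5 (borrow)
  9-B-1 → D (borrow)
  0-3-1 → C (borrow)
  9-4-1 → 4
  E-0 → E
  C-A → 2
  9-E → B (borrow)
  F-C-1 → 2

0x2B2E4CD5C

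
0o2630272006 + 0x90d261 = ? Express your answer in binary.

0o2630272006 = 0b10110011000010111010000000110 in binary.
0x90d261 = 0b100100001101001001100001 in binary.
Add column by column in base 2, right to left:
  0+1 = 1
  1+0 = 1
  1+0 = 1
  0+0 = 0
  0+0 = 0
  0+1 = 1
  0+1 = 1
  0+0 = 0
  0+0 = 0
  0+1 = 1
  1+0 = 1
  0+0 = 0
  1+1 = 0 carry 1
  1+0+1 = 0 carry 1
  1+1+1 = 1 carry 1
  0+1+1 = 0 carry 1
  1+0+1 = 0 carry 1
  0+0+1 = 1
  0+0 = 0
  0+0 = 0
  0+1 = 1
  1+0 = 1
  1+0 = 1
  0+1 = 1
  0+0 = 0
  1+0 = 1
  1+0 = 1
  0+0 = 0
  1+0 = 1

0b10110111100100100011001100111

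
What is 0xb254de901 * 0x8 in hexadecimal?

0x592a6f4808

Multiply each base-16 digit by 8, carrying:
  1×8 = 8 → write 8
  0×8 = 0 → write 0
  9×8 = 72 → write 8 carry 4
  e×8+4 = 116 → write 4 carry 7
  d×8+7 = 111 → write f carry 6
  4×8+6 = 38 → write 6 carry 2
  5×8+2 = 42 → write a carry 2
  2×8+2 = 18 → write 2 carry 1
  b×8+1 = 89 → write 9 carry 5
  remaining carry: 5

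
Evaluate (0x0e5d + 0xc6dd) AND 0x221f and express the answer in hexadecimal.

0x1a

Add column by column in base 16, right to left:
  d+d = a carry 1
  5+d+1 = 3 carry 1
  e+6+1 = 5 carry 1
  0+c+1 = d
Sum = 0xd53a; now AND with 0x221f:
  d&2=0, 5&2=0, 3&1=1, a&f=a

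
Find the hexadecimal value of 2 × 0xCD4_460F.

0x19A88C1E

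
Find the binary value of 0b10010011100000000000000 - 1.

The trailing 14 digits are 0, so subtracting 1 borrows through: they become 1 and the next digit up decrements.

0b10010011011111111111111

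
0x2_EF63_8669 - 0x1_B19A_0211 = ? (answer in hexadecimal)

0x13DC98458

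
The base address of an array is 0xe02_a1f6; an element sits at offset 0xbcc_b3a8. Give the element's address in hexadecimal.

0x19cf559e

Add column by column in base 16, right to left:
  6+8 = e
  f+a = 9 carry 1
  1+3+1 = 5
  a+b = 5 carry 1
  2+c+1 = f
  0+c = c
  e+b = 9 carry 1
  final carry 1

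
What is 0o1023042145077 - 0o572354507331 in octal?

0o230465435546

Subtract column by column in base 8:
  7-1 → 6
  7-3 → 4
  0-3 → 5 (borrow)
  5-7-1 → 5 (borrow)
  4-0-1 → 3
  1-5 → 4 (borrow)
  2-4-1 → 5 (borrow)
  4-5-1 → 6 (borrow)
  0-3-1 → 4 (borrow)
  3-2-1 → 0
  2-7 → 3 (borrow)
  0-5-1 → 2 (borrow)
  1-0-1 → 0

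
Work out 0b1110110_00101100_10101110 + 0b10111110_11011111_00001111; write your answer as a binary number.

0b1001101010000101110111101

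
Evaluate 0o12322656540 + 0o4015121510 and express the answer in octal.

0o16340000250

Add column by column in base 8, right to left:
  0+0 = 0
  4+1 = 5
  5+5 = 2 carry 1
  6+1+1 = 0 carry 1
  5+2+1 = 0 carry 1
  6+1+1 = 0 carry 1
  2+5+1 = 0 carry 1
  2+1+1 = 4
  3+0 = 3
  2+4 = 6
  1+0 = 1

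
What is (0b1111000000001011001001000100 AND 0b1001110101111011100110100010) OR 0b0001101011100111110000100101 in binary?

0b1111000000001011001001000100 AND 0b1001110101111011100110100010 = 0b1001000000001011000000000000.
Then OR with 0b0001101011100111110000100101.

0b1001101011101111110000100101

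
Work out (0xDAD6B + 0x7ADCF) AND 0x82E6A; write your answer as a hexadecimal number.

0xA2A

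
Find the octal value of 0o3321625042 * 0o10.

Multiply each base-8 digit by 8, carrying:
  2×8 = 16 → write 0 carry 2
  4×8+2 = 34 → write 2 carry 4
  0×8+4 = 4 → write 4
  5×8 = 40 → write 0 carry 5
  2×8+5 = 21 → write 5 carry 2
  6×8+2 = 50 → write 2 carry 6
  1×8+6 = 14 → write 6 carry 1
  2×8+1 = 17 → write 1 carry 2
  3×8+2 = 26 → write 2 carry 3
  3×8+3 = 27 → write 3 carry 3
  remaining carry: 3

0o33216250420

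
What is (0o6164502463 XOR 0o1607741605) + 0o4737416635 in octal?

First 0o6164502463 XOR 0o1607741605 = 0o7763243266.
Add column by column in base 8, right to left:
  6+5 = 3 carry 1
  6+3+1 = 2 carry 1
  2+6+1 = 1 carry 1
  3+6+1 = 2 carry 1
  4+1+1 = 6
  2+4 = 6
  3+7 = 2 carry 1
  6+3+1 = 2 carry 1
  7+7+1 = 7 carry 1
  7+4+1 = 4 carry 1
  final carry 1

0o14722662123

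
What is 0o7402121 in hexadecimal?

Each octal digit is 3 bits: 7=111 4=100 0=000 2=010 1=001 2=010 1=001.
Group the bits into nibbles: 0001 1110 0000 0100 0101 0001 → 1e0451.

0x1e0451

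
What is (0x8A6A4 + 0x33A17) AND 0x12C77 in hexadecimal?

0x12033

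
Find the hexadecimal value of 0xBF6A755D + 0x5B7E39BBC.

Add column by column in base 16, right to left:
  D+C = 9 carry 1
  5+B+1 = 1 carry 1
  5+B+1 = 1 carry 1
  7+9+1 = 1 carry 1
  A+3+1 = E
  6+E = 4 carry 1
  F+7+1 = 7 carry 1
  B+B+1 = 7 carry 1
  0+5+1 = 6

0x6774E1119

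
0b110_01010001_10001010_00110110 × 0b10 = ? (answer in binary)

Multiply each base-2 digit by 2, carrying:
  0×2 = 0 → write 0
  1×2 = 2 → write 0 carry 1
  1×2+1 = 3 → write 1 carry 1
  0×2+1 = 1 → write 1
  1×2 = 2 → write 0 carry 1
  1×2+1 = 3 → write 1 carry 1
  0×2+1 = 1 → write 1
  0×2 = 0 → write 0
  0×2 = 0 → write 0
  1×2 = 2 → write 0 carry 1
  0×2+1 = 1 → write 1
  1×2 = 2 → write 0 carry 1
  0×2+1 = 1 → write 1
  0×2 = 0 → write 0
  0×2 = 0 → write 0
  1×2 = 2 → write 0 carry 1
  1×2+1 = 3 → write 1 carry 1
  0×2+1 = 1 → write 1
  0×2 = 0 → write 0
  0×2 = 0 → write 0
  1×2 = 2 → write 0 carry 1
  0×2+1 = 1 → write 1
  1×2 = 2 → write 0 carry 1
  0×2+1 = 1 → write 1
  0×2 = 0 → write 0
  1×2 = 2 → write 0 carry 1
  1×2+1 = 3 → write 1 carry 1
  remaining carry: 1

0b1100101000110001010001101100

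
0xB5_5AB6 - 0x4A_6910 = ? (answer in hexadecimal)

Subtract column by column in base 16:
  6-0 → 6
  B-1 → A
  A-9 → 1
  5-6 → F (borrow)
  5-A-1 → A (borrow)
  B-4-1 → 6

0x6AF1A6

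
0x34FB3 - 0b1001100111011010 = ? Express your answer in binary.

0x34FB3 = 0b110100111110110011 in binary.
Subtract column by column in base 2:
  1-0 → 1
  1-1 → 0
  0-0 → 0
  0-1 → 1 (borrow)
  1-1-1 → 1 (borrow)
  1-0-1 → 0
  0-1 → 1 (borrow)
  1-1-1 → 1 (borrow)
  1-1-1 → 1 (borrow)
  1-0-1 → 0
  1-0 → 1
  1-1 → 0
  0-1 → 1 (borrow)
  0-0-1 → 1 (borrow)
  1-0-1 → 0
  0-1 → 1 (borrow)
  1-0-1 → 0
  1-0 → 1

0b101011010111011001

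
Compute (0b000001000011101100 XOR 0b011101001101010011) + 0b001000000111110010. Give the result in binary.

First 0b000001000011101100 XOR 0b011101001101010011 = 0b011100001110111111.
Add column by column in base 2, right to left:
  1+0 = 1
  1+1 = 0 carry 1
  1+0+1 = 0 carry 1
  1+0+1 = 0 carry 1
  1+1+1 = 1 carry 1
  1+1+1 = 1 carry 1
  0+1+1 = 0 carry 1
  1+1+1 = 1 carry 1
  1+1+1 = 1 carry 1
  1+0+1 = 0 carry 1
  0+0+1 = 1
  0+0 = 0
  0+0 = 0
  0+0 = 0
  1+0 = 1
  1+1 = 0 carry 1
  1+0+1 = 0 carry 1
  final carry 1

0b100100010110110001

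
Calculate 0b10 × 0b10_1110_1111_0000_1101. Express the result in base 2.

0b1011101111000011010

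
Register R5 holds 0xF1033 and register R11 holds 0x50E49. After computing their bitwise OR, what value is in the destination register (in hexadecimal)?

OR each hex digit independently (no carries):
  F|5=F, 1|0=1, 0|E=E, 3|4=7, 3|9=B

0xF1E7B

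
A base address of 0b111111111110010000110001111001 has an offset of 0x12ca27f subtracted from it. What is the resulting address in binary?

0x12ca27f = 0b1001011001010001001111111 in binary.
Subtract column by column in base 2:
  1-1 → 0
  0-1 → 1 (borrow)
  0-1-1 → 0 (borrow)
  1-1-1 → 1 (borrow)
  1-1-1 → 1 (borrow)
  1-1-1 → 1 (borrow)
  1-1-1 → 1 (borrow)
  0-0-1 → 1 (borrow)
  0-0-1 → 1 (borrow)
  0-1-1 → 0 (borrow)
  1-0-1 → 0
  1-0 → 1
  0-0 → 0
  0-1 → 1 (borrow)
  0-0-1 → 1 (borrow)
  0-1-1 → 0 (borrow)
  1-0-1 → 0
  0-0 → 0
  0-1 → 1 (borrow)
  1-1-1 → 1 (borrow)
  1-0-1 → 0
  1-1 → 0
  1-0 → 1
  1-0 → 1
  1-1 → 0
  1-0 → 1
  1-0 → 1
  1-0 → 1
  1-0 → 1
  1-0 → 1

0b111110110011000110100111111010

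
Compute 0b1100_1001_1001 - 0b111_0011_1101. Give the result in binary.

Subtract column by column in base 2:
  1-1 → 0
  0-0 → 0
  0-1 → 1 (borrow)
  1-1-1 → 1 (borrow)
  1-1-1 → 1 (borrow)
  0-1-1 → 0 (borrow)
  0-0-1 → 1 (borrow)
  1-0-1 → 0
  0-1 → 1 (borrow)
  0-1-1 → 0 (borrow)
  1-1-1 → 1 (borrow)
  1-0-1 → 0

0b10101011100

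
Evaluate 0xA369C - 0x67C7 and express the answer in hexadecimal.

Subtract column by column in base 16:
  C-7 → 5
  9-C → D (borrow)
  6-7-1 → E (borrow)
  3-6-1 → C (borrow)
  A-0-1 → 9

0x9CED5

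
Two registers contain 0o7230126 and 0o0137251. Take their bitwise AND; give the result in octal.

AND each oct digit independently (no carries):
  7&0=0, 2&1=0, 3&3=3, 0&7=0, 1&2=0, 2&5=0, 6&1=0

0o0030000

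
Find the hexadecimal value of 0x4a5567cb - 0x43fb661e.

0x65a01ad

Subtract column by column in base 16:
  b-e → d (borrow)
  c-1-1 → a
  7-6 → 1
  6-6 → 0
  5-b → a (borrow)
  5-f-1 → 5 (borrow)
  a-3-1 → 6
  4-4 → 0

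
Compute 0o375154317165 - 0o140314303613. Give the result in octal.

Subtract column by column in base 8:
  5-3 → 2
  6-1 → 5
  1-6 → 3 (borrow)
  7-3-1 → 3
  1-0 → 1
  3-3 → 0
  4-4 → 0
  5-1 → 4
  1-3 → 6 (borrow)
  5-0-1 → 4
  7-4 → 3
  3-1 → 2

0o234640013352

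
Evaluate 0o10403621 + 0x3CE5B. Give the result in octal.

0o11352754

0x3CE5B = 0o747133 in octal.
Add column by column in base 8, right to left:
  1+3 = 4
  2+3 = 5
  6+1 = 7
  3+7 = 2 carry 1
  0+4+1 = 5
  4+7 = 3 carry 1
  0+0+1 = 1
  1+0 = 1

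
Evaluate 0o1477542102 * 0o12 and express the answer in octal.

0o20174725224

Multiply each base-8 digit by 10, carrying:
  2×10 = 20 → write 4 carry 2
  0×10+2 = 2 → write 2
  1×10 = 10 → write 2 carry 1
  2×10+1 = 21 → write 5 carry 2
  4×10+2 = 42 → write 2 carry 5
  5×10+5 = 55 → write 7 carry 6
  7×10+6 = 76 → write 4 carry 9
  7×10+9 = 79 → write 7 carry 9
  4×10+9 = 49 → write 1 carry 6
  1×10+6 = 16 → write 0 carry 2
  remaining carry: 2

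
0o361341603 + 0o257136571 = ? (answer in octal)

0o640500374

Add column by column in base 8, right to left:
  3+1 = 4
  0+7 = 7
  6+5 = 3 carry 1
  1+6+1 = 0 carry 1
  4+3+1 = 0 carry 1
  3+1+1 = 5
  1+7 = 0 carry 1
  6+5+1 = 4 carry 1
  3+2+1 = 6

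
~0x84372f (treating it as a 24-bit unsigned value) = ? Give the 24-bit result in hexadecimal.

0x7bc8d0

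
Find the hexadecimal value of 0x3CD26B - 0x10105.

Subtract column by column in base 16:
  B-5 → 6
  6-0 → 6
  2-1 → 1
  D-0 → D
  C-1 → B
  3-0 → 3

0x3BD166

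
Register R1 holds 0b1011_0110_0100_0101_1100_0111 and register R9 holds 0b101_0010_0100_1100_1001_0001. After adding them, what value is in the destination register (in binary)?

0b1000010001001001001011000

Add column by column in base 2, right to left:
  1+1 = 0 carry 1
  1+0+1 = 0 carry 1
  1+0+1 = 0 carry 1
  0+0+1 = 1
  0+1 = 1
  0+0 = 0
  1+0 = 1
  1+1 = 0 carry 1
  1+0+1 = 0 carry 1
  0+0+1 = 1
  1+1 = 0 carry 1
  0+1+1 = 0 carry 1
  0+0+1 = 1
  0+0 = 0
  1+1 = 0 carry 1
  0+0+1 = 1
  0+0 = 0
  1+1 = 0 carry 1
  1+0+1 = 0 carry 1
  0+0+1 = 1
  1+1 = 0 carry 1
  1+0+1 = 0 carry 1
  0+1+1 = 0 carry 1
  1+0+1 = 0 carry 1
  final carry 1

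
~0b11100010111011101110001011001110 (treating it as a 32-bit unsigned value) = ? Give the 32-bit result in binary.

0b00011101000100010001110100110001

Invert each bit: 11100010111011101110001011001110 → 00011101000100010001110100110001.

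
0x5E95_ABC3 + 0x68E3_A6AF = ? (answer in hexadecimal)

Add column by column in base 16, right to left:
  3+F = 2 carry 1
  C+A+1 = 7 carry 1
  B+6+1 = 2 carry 1
  A+A+1 = 5 carry 1
  5+3+1 = 9
  9+E = 7 carry 1
  E+8+1 = 7 carry 1
  5+6+1 = C

0xC7795272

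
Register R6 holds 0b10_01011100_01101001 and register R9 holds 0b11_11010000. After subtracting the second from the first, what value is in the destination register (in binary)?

Subtract column by column in base 2:
  1-0 → 1
  0-0 → 0
  0-0 → 0
  1-0 → 1
  0-1 → 1 (borrow)
  1-0-1 → 0
  1-1 → 0
  0-1 → 1 (borrow)
  0-1-1 → 0 (borrow)
  0-1-1 → 0 (borrow)
  1-0-1 → 0
  1-0 → 1
  1-0 → 1
  0-0 → 0
  1-0 → 1
  0-0 → 0
  0-0 → 0
  1-0 → 1

0b100101100010011001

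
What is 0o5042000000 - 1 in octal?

The trailing 6 digits are 0, so subtracting 1 borrows through: they become 7 and the next digit up decrements.

0o5041777777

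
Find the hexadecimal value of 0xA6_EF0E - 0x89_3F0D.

Subtract column by column in base 16:
  E-D → 1
  0-0 → 0
  F-F → 0
  E-3 → B
  6-9 → D (borrow)
  A-8-1 → 1

0x1DB001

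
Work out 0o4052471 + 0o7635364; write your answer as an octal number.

0o13710055

Add column by column in base 8, right to left:
  1+4 = 5
  7+6 = 5 carry 1
  4+3+1 = 0 carry 1
  2+5+1 = 0 carry 1
  5+3+1 = 1 carry 1
  0+6+1 = 7
  4+7 = 3 carry 1
  final carry 1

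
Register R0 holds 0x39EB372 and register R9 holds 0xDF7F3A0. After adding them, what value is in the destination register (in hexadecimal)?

0x1196A712

Add column by column in base 16, right to left:
  2+0 = 2
  7+A = 1 carry 1
  3+3+1 = 7
  B+F = A carry 1
  E+7+1 = 6 carry 1
  9+F+1 = 9 carry 1
  3+D+1 = 1 carry 1
  final carry 1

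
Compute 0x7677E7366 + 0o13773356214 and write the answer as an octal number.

0o370733047762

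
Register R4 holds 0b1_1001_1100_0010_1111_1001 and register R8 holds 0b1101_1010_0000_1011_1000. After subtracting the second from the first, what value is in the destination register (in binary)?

Subtract column by column in base 2:
  1-0 → 1
  0-0 → 0
  0-0 → 0
  1-1 → 0
  1-1 → 0
  1-1 → 0
  1-0 → 1
  1-1 → 0
  0-0 → 0
  1-0 → 1
  0-0 → 0
  0-0 → 0
  0-0 → 0
  0-1 → 1 (borrow)
  1-0-1 → 0
  1-1 → 0
  1-1 → 0
  0-0 → 0
  0-1 → 1 (borrow)
  1-1-1 → 1 (borrow)
  1-0-1 → 0

0b11000010001001000001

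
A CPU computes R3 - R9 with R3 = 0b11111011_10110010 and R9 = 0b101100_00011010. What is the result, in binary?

Subtract column by column in base 2:
  0-0 → 0
  1-1 → 0
  0-0 → 0
  0-1 → 1 (borrow)
  1-1-1 → 1 (borrow)
  1-0-1 → 0
  0-0 → 0
  1-0 → 1
  1-0 → 1
  1-0 → 1
  0-1 → 1 (borrow)
  1-1-1 → 1 (borrow)
  1-0-1 → 0
  1-1 → 0
  1-0 → 1
  1-0 → 1

0b1100111110011000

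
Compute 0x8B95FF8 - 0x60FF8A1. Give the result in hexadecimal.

0x2A96757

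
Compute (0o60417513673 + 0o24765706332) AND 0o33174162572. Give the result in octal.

Add column by column in base 8, right to left:
  3+2 = 5
  7+3 = 2 carry 1
  6+3+1 = 2 carry 1
  3+6+1 = 2 carry 1
  1+0+1 = 2
  5+7 = 4 carry 1
  7+5+1 = 5 carry 1
  1+6+1 = 0 carry 1
  4+7+1 = 4 carry 1
  0+4+1 = 5
  6+2 = 0 carry 1
  final carry 1
Sum = 0o105405422225; now AND with 0o33174162572:
  1&0=0, 0&3=0, 5&3=1, 4&1=0, 0&7=0, 5&4=4, 4&1=0, 2&6=2, 2&2=2, 2&5=0, 2&7=2, 5&2=0

0o1004022020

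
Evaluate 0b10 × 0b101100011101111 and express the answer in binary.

Multiply each base-2 digit by 2, carrying:
  1×2 = 2 → write 0 carry 1
  1×2+1 = 3 → write 1 carry 1
  1×2+1 = 3 → write 1 carry 1
  1×2+1 = 3 → write 1 carry 1
  0×2+1 = 1 → write 1
  1×2 = 2 → write 0 carry 1
  1×2+1 = 3 → write 1 carry 1
  1×2+1 = 3 → write 1 carry 1
  0×2+1 = 1 → write 1
  0×2 = 0 → write 0
  0×2 = 0 → write 0
  1×2 = 2 → write 0 carry 1
  1×2+1 = 3 → write 1 carry 1
  0×2+1 = 1 → write 1
  1×2 = 2 → write 0 carry 1
  remaining carry: 1

0b1011000111011110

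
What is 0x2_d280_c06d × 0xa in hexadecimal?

Multiply each base-16 digit by 10, carrying:
  d×10 = 130 → write 2 carry 8
  6×10+8 = 68 → write 4 carry 4
  0×10+4 = 4 → write 4
  c×10 = 120 → write 8 carry 7
  0×10+7 = 7 → write 7
  8×10 = 80 → write 0 carry 5
  2×10+5 = 25 → write 9 carry 1
  d×10+1 = 131 → write 3 carry 8
  2×10+8 = 28 → write c carry 1
  remaining carry: 1

0x1c39078442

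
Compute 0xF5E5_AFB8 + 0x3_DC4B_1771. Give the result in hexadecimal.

0x4D230C729

Add column by column in base 16, right to left:
  8+1 = 9
  B+7 = 2 carry 1
  F+7+1 = 7 carry 1
  A+1+1 = C
  5+B = 0 carry 1
  E+4+1 = 3 carry 1
  5+C+1 = 2 carry 1
  F+D+1 = D carry 1
  0+3+1 = 4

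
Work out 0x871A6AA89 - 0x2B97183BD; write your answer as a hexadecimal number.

Subtract column by column in base 16:
  9-D → C (borrow)
  8-B-1 → C (borrow)
  A-3-1 → 6
  A-8 → 2
  6-1 → 5
  A-7 → 3
  1-9 → 8 (borrow)
  7-B-1 → B (borrow)
  8-2-1 → 5

0x5B83526CC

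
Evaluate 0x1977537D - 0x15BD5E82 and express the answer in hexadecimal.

0x3B9F4FB

Subtract column by column in base 16:
  D-2 → B
  7-8 → F (borrow)
  3-E-1 → 4 (borrow)
  5-5-1 → F (borrow)
  7-D-1 → 9 (borrow)
  7-B-1 → B (borrow)
  9-5-1 → 3
  1-1 → 0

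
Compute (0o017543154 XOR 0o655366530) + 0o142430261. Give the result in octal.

First 0o017543154 XOR 0o655366530 = 0o642625464.
Add column by column in base 8, right to left:
  4+1 = 5
  6+6 = 4 carry 1
  4+2+1 = 7
  5+0 = 5
  2+3 = 5
  6+4 = 2 carry 1
  2+2+1 = 5
  4+4 = 0 carry 1
  6+1+1 = 0 carry 1
  final carry 1

0o1005255745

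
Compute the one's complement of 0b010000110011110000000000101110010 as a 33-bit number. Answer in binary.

0b101111001100001111111111010001101

Invert each bit: 010000110011110000000000101110010 → 101111001100001111111111010001101.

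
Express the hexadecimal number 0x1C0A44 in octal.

0o7005104

Expand each hex digit to 4 bits: 1=0001 C=1100 0=0000 A=1010 4=0100 4=0100.
Group the bits in threes: 111 000 000 101 001 000 100 → 7005104.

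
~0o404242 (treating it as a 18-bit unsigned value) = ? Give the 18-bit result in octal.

0o373535

Each oct digit d becomes 7−d:
  4→3, 0→7, 4→3, 2→5, 4→3, 2→5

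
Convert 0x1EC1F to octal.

0o366037

Expand each hex digit to 4 bits: 1=0001 E=1110 C=1100 1=0001 F=1111.
Group the bits in threes: 011 110 110 000 011 111 → 366037.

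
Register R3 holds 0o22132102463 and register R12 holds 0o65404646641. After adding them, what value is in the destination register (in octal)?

0o107536751324

Add column by column in base 8, right to left:
  3+1 = 4
  6+4 = 2 carry 1
  4+6+1 = 3 carry 1
  2+6+1 = 1 carry 1
  0+4+1 = 5
  1+6 = 7
  2+4 = 6
  3+0 = 3
  1+4 = 5
  2+5 = 7
  2+6 = 0 carry 1
  final carry 1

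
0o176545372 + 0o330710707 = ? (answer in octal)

0o527456301

Add column by column in base 8, right to left:
  2+7 = 1 carry 1
  7+0+1 = 0 carry 1
  3+7+1 = 3 carry 1
  5+0+1 = 6
  4+1 = 5
  5+7 = 4 carry 1
  6+0+1 = 7
  7+3 = 2 carry 1
  1+3+1 = 5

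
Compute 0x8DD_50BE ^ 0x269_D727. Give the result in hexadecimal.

0xAB48799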